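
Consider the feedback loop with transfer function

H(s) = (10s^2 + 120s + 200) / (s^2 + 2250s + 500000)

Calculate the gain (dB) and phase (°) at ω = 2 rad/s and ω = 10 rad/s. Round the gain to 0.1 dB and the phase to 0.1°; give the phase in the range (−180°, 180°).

ω = 2: -64.8 dB, 55.8°; ω = 10: -50.8 dB, 121.1°

Substitute s = j2:
Numerator: 10(j2)^2 + 120(j2) + 200 = 160 + j240
Denominator: (j2)^2 + 2250(j2) + 500000 = 499996 + j4500
|N| = √(160² + 240²) ≈ 288.44, ∠N ≈ 56.31°
|D| = √(499996² + 4500²) ≈ 5.0002e+05, ∠D ≈ 0.52°
|H| = 288.44 / 5.0002e+05 ≈ 0.00057686
Gain = 20 log₁₀(0.00057686) ≈ -64.78 dB
∠H = 56.31° − 0.52° = 55.79°

Substitute s = j10:
Numerator: 10(j10)^2 + 120(j10) + 200 = -800 + j1200
Denominator: (j10)^2 + 2250(j10) + 500000 = 499900 + j22500
|N| = √(800² + 1200²) ≈ 1442.2, ∠N ≈ 123.69°
|D| = √(499900² + 22500²) ≈ 5.0041e+05, ∠D ≈ 2.58°
|H| = 1442.2 / 5.0041e+05 ≈ 0.002882
Gain = 20 log₁₀(0.002882) ≈ -50.81 dB
∠H = 123.69° − 2.58° = 121.11°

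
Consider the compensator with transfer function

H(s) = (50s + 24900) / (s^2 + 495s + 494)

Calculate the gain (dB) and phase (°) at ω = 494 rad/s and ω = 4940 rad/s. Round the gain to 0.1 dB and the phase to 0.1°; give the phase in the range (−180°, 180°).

ω = 494: -19.9 dB, -90.1°; ω = 4940: -39.9 dB, -90.0°

Substitute s = j494:
Numerator: 50(j494) + 24900 = 24900 + j24700
Denominator: (j494)^2 + 495(j494) + 494 = -243542 + j244530
|N| = √(24900² + 24700²) ≈ 35073, ∠N ≈ 44.77°
|D| = √(243542² + 244530²) ≈ 3.4512e+05, ∠D ≈ 134.88°
|H| = 35073 / 3.4512e+05 ≈ 0.10163
Gain = 20 log₁₀(0.10163) ≈ -19.86 dB
∠H = 44.77° − 134.88° = -90.11°

Substitute s = j4940:
Numerator: 50(j4940) + 24900 = 24900 + j247000
Denominator: (j4940)^2 + 495(j4940) + 494 = -24403106 + j2445300
|N| = √(24900² + 247000²) ≈ 2.4825e+05, ∠N ≈ 84.24°
|D| = √(24403106² + 2445300²) ≈ 2.4525e+07, ∠D ≈ 174.28°
|H| = 2.4825e+05 / 2.4525e+07 ≈ 0.010122
Gain = 20 log₁₀(0.010122) ≈ -39.89 dB
∠H = 84.24° − 174.28° = -90.04°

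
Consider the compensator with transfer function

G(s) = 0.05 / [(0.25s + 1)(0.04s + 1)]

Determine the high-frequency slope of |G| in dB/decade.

Each pole contributes −20 dB/decade at high frequency; each zero contributes +20 dB/decade.
Net: 0 zero(s) − 2 pole(s) → -40 dB/decade.

-40 dB/decade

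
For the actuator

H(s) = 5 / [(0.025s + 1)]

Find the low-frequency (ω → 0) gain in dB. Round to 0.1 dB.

H(0) = 5 · 1 / 1 = 5
20 log₁₀(5) ≈ 13.98 dB

14.0 dB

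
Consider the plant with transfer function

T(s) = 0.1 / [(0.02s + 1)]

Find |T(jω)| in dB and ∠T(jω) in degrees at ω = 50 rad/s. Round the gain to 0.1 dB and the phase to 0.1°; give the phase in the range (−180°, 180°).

-23.0 dB, -45.0°

At ω = 50 rad/s:
pole (1 + j50·0.02) = 1 + j1 → |·| ≈ 1.4142, ∠ ≈ 45.00°
|T| = 0.1 · 1 / (1.4142) ≈ 0.070711
Gain = 20 log₁₀(0.070711) ≈ -23.01 dB
∠T = (0°) − (45.00°) = -45.00°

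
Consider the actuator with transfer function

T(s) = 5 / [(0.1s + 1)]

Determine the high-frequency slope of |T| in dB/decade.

Each pole contributes −20 dB/decade at high frequency; each zero contributes +20 dB/decade.
Net: 0 zero(s) − 1 pole(s) → -20 dB/decade.

-20 dB/decade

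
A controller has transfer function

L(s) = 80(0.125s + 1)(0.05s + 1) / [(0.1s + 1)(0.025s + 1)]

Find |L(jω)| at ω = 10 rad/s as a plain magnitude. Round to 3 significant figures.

At ω = 10 rad/s:
zero (1 + j10·0.125) = 1 + j1.25 → |·| ≈ 1.6008, ∠ ≈ 51.34°
zero (1 + j10·0.05) = 1 + j0.5 → |·| ≈ 1.118, ∠ ≈ 26.57°
pole (1 + j10·0.1) = 1 + j1 → |·| ≈ 1.4142, ∠ ≈ 45.00°
pole (1 + j10·0.025) = 1 + j0.25 → |·| ≈ 1.0308, ∠ ≈ 14.04°
|L| = 80 · 1.6008 · 1.118 / (1.4142 · 1.0308) ≈ 98.216

98.2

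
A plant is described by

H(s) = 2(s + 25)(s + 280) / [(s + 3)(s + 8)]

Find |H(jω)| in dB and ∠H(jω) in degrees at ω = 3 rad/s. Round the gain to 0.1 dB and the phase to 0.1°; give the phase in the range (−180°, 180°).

51.8 dB, -58.1°

At s = jω = j3:
zero (s+25): 25 + j3 → |·| = √(25²+3²) = √634 ≈ 25.179, ∠ = arctan(3/25) ≈ 6.84°
zero (s+280): 280 + j3 → |·| = √(280²+3²) = √78409 ≈ 280.02, ∠ = arctan(3/280) ≈ 0.61°
pole (s+3): 3 + j3 → |·| = √(3²+3²) = √18 ≈ 4.2426, ∠ = arctan(3/3) ≈ 45.00°
pole (s+8): 8 + j3 → |·| = √(8²+3²) = √73 ≈ 8.544, ∠ = arctan(3/8) ≈ 20.56°
|H| = 2 · 7050.6 / 36.249 ≈ 389.01
Gain = 20 log₁₀(389.01) ≈ 51.80 dB
∠H = 7.45° − 65.56° = -58.11°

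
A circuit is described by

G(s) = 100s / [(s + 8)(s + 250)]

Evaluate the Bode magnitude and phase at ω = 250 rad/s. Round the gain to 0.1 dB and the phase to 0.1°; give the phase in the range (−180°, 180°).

At s = jω = j250:
zero at origin: s = j250 → |·| = 250, ∠ = 90.00°
pole (s+8): 8 + j250 → |·| = √(8²+250²) = √62564 ≈ 250.13, ∠ = arctan(250/8) ≈ 88.17°
pole (s+250): 250 + j250 → |·| = √(250²+250²) = √125000 ≈ 353.55, ∠ = arctan(250/250) ≈ 45.00°
|G| = 100 · 250 / 88433 ≈ 0.2827
Gain = 20 log₁₀(0.2827) ≈ -10.97 dB
∠G = 90.00° − 133.17° = -43.17°

-11.0 dB, -43.2°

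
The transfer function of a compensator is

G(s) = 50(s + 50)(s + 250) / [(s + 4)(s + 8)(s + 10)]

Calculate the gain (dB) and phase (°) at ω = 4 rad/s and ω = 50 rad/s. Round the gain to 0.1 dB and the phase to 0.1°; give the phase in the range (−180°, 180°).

ω = 4: 61.2 dB, -87.9°; ω = 50: 16.9 dB, 171.3°

At s = jω = j4:
zero (s+50): 50 + j4 → |·| = √(50²+4²) = √2516 ≈ 50.16, ∠ = arctan(4/50) ≈ 4.57°
zero (s+250): 250 + j4 → |·| = √(250²+4²) = √62516 ≈ 250.03, ∠ = arctan(4/250) ≈ 0.92°
pole (s+4): 4 + j4 → |·| = √(4²+4²) = √32 ≈ 5.6569, ∠ = arctan(4/4) ≈ 45.00°
pole (s+8): 8 + j4 → |·| = √(8²+4²) = √80 ≈ 8.9443, ∠ = arctan(4/8) ≈ 26.57°
pole (s+10): 10 + j4 → |·| = √(10²+4²) = √116 ≈ 10.77, ∠ = arctan(4/10) ≈ 21.80°
|G| = 50 · 12542 / 544.93 ≈ 1150.8
Gain = 20 log₁₀(1150.8) ≈ 61.22 dB
∠G = 5.49° − 93.37° = -87.88°

At s = jω = j50:
zero (s+50): 50 + j50 → |·| = √(50²+50²) = √5000 ≈ 70.711, ∠ = arctan(50/50) ≈ 45.00°
zero (s+250): 250 + j50 → |·| = √(250²+50²) = √65000 ≈ 254.95, ∠ = arctan(50/250) ≈ 11.31°
pole (s+4): 4 + j50 → |·| = √(4²+50²) = √2516 ≈ 50.16, ∠ = arctan(50/4) ≈ 85.43°
pole (s+8): 8 + j50 → |·| = √(8²+50²) = √2564 ≈ 50.636, ∠ = arctan(50/8) ≈ 80.91°
pole (s+10): 10 + j50 → |·| = √(10²+50²) = √2600 ≈ 50.99, ∠ = arctan(50/10) ≈ 78.69°
|G| = 50 · 18028 / 1.2951e+05 ≈ 6.9601
Gain = 20 log₁₀(6.9601) ≈ 16.85 dB
∠G = 56.31° − 245.03° = -188.72° ≡ 171.28° (principal value)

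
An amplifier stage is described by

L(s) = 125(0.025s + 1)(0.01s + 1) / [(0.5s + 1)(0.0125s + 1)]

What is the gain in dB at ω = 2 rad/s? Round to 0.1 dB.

38.9 dB

At ω = 2 rad/s:
zero (1 + j2·0.025) = 1 + j0.05 → |·| ≈ 1.0012, ∠ ≈ 2.86°
zero (1 + j2·0.01) = 1 + j0.02 → |·| ≈ 1.0002, ∠ ≈ 1.15°
pole (1 + j2·0.5) = 1 + j1 → |·| ≈ 1.4142, ∠ ≈ 45.00°
pole (1 + j2·0.0125) = 1 + j0.025 → |·| ≈ 1.0003, ∠ ≈ 1.43°
|L| = 125 · 1.0012 · 1.0002 / (1.4142 · 1.0003) ≈ 88.486
Gain = 20 log₁₀(88.486) ≈ 38.94 dB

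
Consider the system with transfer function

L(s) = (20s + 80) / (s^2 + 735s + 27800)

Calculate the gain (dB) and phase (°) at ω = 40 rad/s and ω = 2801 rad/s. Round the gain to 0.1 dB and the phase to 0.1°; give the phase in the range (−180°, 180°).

Substitute s = j40:
Numerator: 20(j40) + 80 = 80 + j800
Denominator: (j40)^2 + 735(j40) + 27800 = 26200 + j29400
|N| = √(80² + 800²) ≈ 803.99, ∠N ≈ 84.29°
|D| = √(26200² + 29400²) ≈ 39380, ∠D ≈ 48.29°
|L| = 803.99 / 39380 ≈ 0.020416
Gain = 20 log₁₀(0.020416) ≈ -33.80 dB
∠L = 84.29° − 48.29° = 36.00°

Substitute s = j2801:
Numerator: 20(j2801) + 80 = 80 + j56020
Denominator: (j2801)^2 + 735(j2801) + 27800 = -7817801 + j2058735
|N| = √(80² + 56020²) ≈ 56020, ∠N ≈ 89.92°
|D| = √(7817801² + 2058735²) ≈ 8.0843e+06, ∠D ≈ 165.25°
|L| = 56020 / 8.0843e+06 ≈ 0.0069295
Gain = 20 log₁₀(0.0069295) ≈ -43.19 dB
∠L = 89.92° − 165.25° = -75.33°

ω = 40: -33.8 dB, 36.0°; ω = 2801: -43.2 dB, -75.3°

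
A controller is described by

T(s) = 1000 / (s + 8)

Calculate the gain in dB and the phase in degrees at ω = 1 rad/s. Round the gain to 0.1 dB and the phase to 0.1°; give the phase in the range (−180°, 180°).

At s = jω = j1:
pole (s+8): 8 + j1 → |·| = √(8²+1²) = √65 ≈ 8.0623, ∠ = arctan(1/8) ≈ 7.13°
|T| = 1000 / 8.0623 ≈ 124.03
Gain = 20 log₁₀(124.03) ≈ 41.87 dB
∠T = 0.00° − 7.13° = -7.13°

41.9 dB, -7.1°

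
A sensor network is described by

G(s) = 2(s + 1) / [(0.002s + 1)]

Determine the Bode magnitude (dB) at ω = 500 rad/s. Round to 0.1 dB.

At ω = 500 rad/s:
zero (1 + j500·1) = 1 + j500 → |·| ≈ 500, ∠ ≈ 89.89°
pole (1 + j500·0.002) = 1 + j1 → |·| ≈ 1.4142, ∠ ≈ 45.00°
|G| = 2 · 500 / (1.4142) ≈ 707.11
Gain = 20 log₁₀(707.11) ≈ 56.99 dB

57.0 dB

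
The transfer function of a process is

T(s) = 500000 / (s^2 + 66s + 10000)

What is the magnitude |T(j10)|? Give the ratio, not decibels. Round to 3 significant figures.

50.4

At s = jω = j10:
quadratic: (j10)² + 66·j10 + 10000 = 9900 + j660 → |·| ≈ 9922, ∠ ≈ 3.81°
|T| = 500000 / 9922 ≈ 50.393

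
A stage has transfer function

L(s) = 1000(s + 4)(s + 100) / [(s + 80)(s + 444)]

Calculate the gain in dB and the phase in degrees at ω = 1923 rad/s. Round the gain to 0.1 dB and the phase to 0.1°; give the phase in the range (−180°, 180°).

At s = jω = j1923:
zero (s+4): 4 + j1923 → |·| = √(4²+1923²) = √3697945 ≈ 1923, ∠ = arctan(1923/4) ≈ 89.88°
zero (s+100): 100 + j1923 → |·| = √(100²+1923²) = √3707929 ≈ 1925.6, ∠ = arctan(1923/100) ≈ 87.02°
pole (s+80): 80 + j1923 → |·| = √(80²+1923²) = √3704329 ≈ 1924.7, ∠ = arctan(1923/80) ≈ 87.62°
pole (s+444): 444 + j1923 → |·| = √(444²+1923²) = √3895065 ≈ 1973.6, ∠ = arctan(1923/444) ≈ 77.00°
|L| = 1000 · 3.7029e+06 / 3.7986e+06 ≈ 974.81
Gain = 20 log₁₀(974.81) ≈ 59.78 dB
∠L = 176.90° − 164.62° = 12.28°

59.8 dB, 12.3°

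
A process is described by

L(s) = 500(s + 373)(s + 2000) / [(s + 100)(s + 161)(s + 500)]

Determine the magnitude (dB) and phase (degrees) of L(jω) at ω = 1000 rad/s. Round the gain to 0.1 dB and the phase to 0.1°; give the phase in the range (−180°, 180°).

At s = jω = j1000:
zero (s+373): 373 + j1000 → |·| = √(373²+1000²) = √1139129 ≈ 1067.3, ∠ = arctan(1000/373) ≈ 69.54°
zero (s+2000): 2000 + j1000 → |·| = √(2000²+1000²) = √5000000 ≈ 2236.1, ∠ = arctan(1000/2000) ≈ 26.57°
pole (s+100): 100 + j1000 → |·| = √(100²+1000²) = √1010000 ≈ 1005, ∠ = arctan(1000/100) ≈ 84.29°
pole (s+161): 161 + j1000 → |·| = √(161²+1000²) = √1025921 ≈ 1012.9, ∠ = arctan(1000/161) ≈ 80.85°
pole (s+500): 500 + j1000 → |·| = √(500²+1000²) = √1250000 ≈ 1118, ∠ = arctan(1000/500) ≈ 63.43°
|L| = 500 · 2.3866e+06 / 1.1381e+09 ≈ 1.0485
Gain = 20 log₁₀(1.0485) ≈ 0.41 dB
∠L = 96.11° − 228.57° = -132.46°

0.4 dB, -132.5°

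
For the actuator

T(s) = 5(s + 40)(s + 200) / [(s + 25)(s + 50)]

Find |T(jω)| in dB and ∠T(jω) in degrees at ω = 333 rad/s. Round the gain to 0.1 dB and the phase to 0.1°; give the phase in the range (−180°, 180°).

At s = jω = j333:
zero (s+40): 40 + j333 → |·| = √(40²+333²) = √112489 ≈ 335.39, ∠ = arctan(333/40) ≈ 83.15°
zero (s+200): 200 + j333 → |·| = √(200²+333²) = √150889 ≈ 388.44, ∠ = arctan(333/200) ≈ 59.01°
pole (s+25): 25 + j333 → |·| = √(25²+333²) = √111514 ≈ 333.94, ∠ = arctan(333/25) ≈ 85.71°
pole (s+50): 50 + j333 → |·| = √(50²+333²) = √113389 ≈ 336.73, ∠ = arctan(333/50) ≈ 81.46°
|T| = 5 · 1.3028e+05 / 1.1245e+05 ≈ 5.7928
Gain = 20 log₁₀(5.7928) ≈ 15.26 dB
∠T = 142.16° − 167.17° = -25.01°

15.3 dB, -25.0°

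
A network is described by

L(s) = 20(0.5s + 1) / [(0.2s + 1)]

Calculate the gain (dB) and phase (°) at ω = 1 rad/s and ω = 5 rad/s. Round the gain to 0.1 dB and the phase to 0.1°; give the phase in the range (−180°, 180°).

ω = 1: 26.8 dB, 15.3°; ω = 5: 31.6 dB, 23.2°

At ω = 1 rad/s:
zero (1 + j1·0.5) = 1 + j0.5 → |·| ≈ 1.118, ∠ ≈ 26.57°
pole (1 + j1·0.2) = 1 + j0.2 → |·| ≈ 1.0198, ∠ ≈ 11.31°
|L| = 20 · 1.118 / (1.0198) ≈ 21.926
Gain = 20 log₁₀(21.926) ≈ 26.82 dB
∠L = (26.57°) − (11.31°) = 15.26°

At ω = 5 rad/s:
zero (1 + j5·0.5) = 1 + j2.5 → |·| ≈ 2.6926, ∠ ≈ 68.20°
pole (1 + j5·0.2) = 1 + j1 → |·| ≈ 1.4142, ∠ ≈ 45.00°
|L| = 20 · 2.6926 / (1.4142) ≈ 38.079
Gain = 20 log₁₀(38.079) ≈ 31.61 dB
∠L = (68.20°) − (45.00°) = 23.20°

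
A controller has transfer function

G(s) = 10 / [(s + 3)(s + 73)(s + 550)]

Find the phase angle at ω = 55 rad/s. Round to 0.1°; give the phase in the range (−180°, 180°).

-129.6°

At s = jω = j55:
pole (s+3): 3 + j55 → |·| = √(3²+55²) = √3034 ≈ 55.082, ∠ = arctan(55/3) ≈ 86.88°
pole (s+73): 73 + j55 → |·| = √(73²+55²) = √8354 ≈ 91.4, ∠ = arctan(55/73) ≈ 37.00°
pole (s+550): 550 + j55 → |·| = √(550²+55²) = √305525 ≈ 552.74, ∠ = arctan(55/550) ≈ 5.71°
∠G = 0.00° − 129.59° = -129.59°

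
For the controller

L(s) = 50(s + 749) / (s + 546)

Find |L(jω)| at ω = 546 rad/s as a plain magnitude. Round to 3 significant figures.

60.0

At s = jω = j546:
zero (s+749): 749 + j546 → |·| = √(749²+546²) = √859117 ≈ 926.89, ∠ = arctan(546/749) ≈ 36.09°
pole (s+546): 546 + j546 → |·| = √(546²+546²) = √596232 ≈ 772.16, ∠ = arctan(546/546) ≈ 45.00°
|L| = 50 · 926.89 / 772.16 ≈ 60.019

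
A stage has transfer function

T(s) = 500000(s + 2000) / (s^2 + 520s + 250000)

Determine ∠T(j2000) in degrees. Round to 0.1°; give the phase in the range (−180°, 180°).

At s = jω = j2000:
zero (s+2000): 2000 + j2000 → |·| = √(2000²+2000²) = √8000000 ≈ 2828.4, ∠ = arctan(2000/2000) ≈ 45.00°
quadratic: (j2000)² + 520·j2000 + 250000 = -3750000 + j1040000 → |·| ≈ 3.8915e+06, ∠ ≈ 164.50°
∠T = 45.00° − 164.50° = -119.50°

-119.5°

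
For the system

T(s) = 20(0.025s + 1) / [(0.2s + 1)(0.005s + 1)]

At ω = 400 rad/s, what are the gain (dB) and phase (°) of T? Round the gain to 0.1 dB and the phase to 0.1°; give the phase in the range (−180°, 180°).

At ω = 400 rad/s:
zero (1 + j400·0.025) = 1 + j10 → |·| ≈ 10.05, ∠ ≈ 84.29°
pole (1 + j400·0.2) = 1 + j80 → |·| ≈ 80.006, ∠ ≈ 89.28°
pole (1 + j400·0.005) = 1 + j2 → |·| ≈ 2.2361, ∠ ≈ 63.43°
|T| = 20 · 10.05 / (80.006 · 2.2361) ≈ 1.1235
Gain = 20 log₁₀(1.1235) ≈ 1.01 dB
∠T = (84.29°) − (89.28° + 63.43°) = -68.42°

1.0 dB, -68.4°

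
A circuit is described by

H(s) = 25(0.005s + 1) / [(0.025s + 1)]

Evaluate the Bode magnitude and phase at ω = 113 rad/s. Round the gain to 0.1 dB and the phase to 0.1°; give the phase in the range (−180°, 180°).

19.6 dB, -41.0°

At ω = 113 rad/s:
zero (1 + j113·0.005) = 1 + j0.565 → |·| ≈ 1.1486, ∠ ≈ 29.47°
pole (1 + j113·0.025) = 1 + j2.825 → |·| ≈ 2.9968, ∠ ≈ 70.51°
|H| = 25 · 1.1486 / (2.9968) ≈ 9.5819
Gain = 20 log₁₀(9.5819) ≈ 19.63 dB
∠H = (29.47°) − (70.51°) = -41.04°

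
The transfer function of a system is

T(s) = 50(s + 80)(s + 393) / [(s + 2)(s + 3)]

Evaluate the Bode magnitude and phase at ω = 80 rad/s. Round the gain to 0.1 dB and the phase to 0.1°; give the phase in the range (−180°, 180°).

51.0 dB, -119.9°

At s = jω = j80:
zero (s+80): 80 + j80 → |·| = √(80²+80²) = √12800 ≈ 113.14, ∠ = arctan(80/80) ≈ 45.00°
zero (s+393): 393 + j80 → |·| = √(393²+80²) = √160849 ≈ 401.06, ∠ = arctan(80/393) ≈ 11.51°
pole (s+2): 2 + j80 → |·| = √(2²+80²) = √6404 ≈ 80.025, ∠ = arctan(80/2) ≈ 88.57°
pole (s+3): 3 + j80 → |·| = √(3²+80²) = √6409 ≈ 80.056, ∠ = arctan(80/3) ≈ 87.85°
|T| = 50 · 45376 / 6406.5 ≈ 354.14
Gain = 20 log₁₀(354.14) ≈ 50.98 dB
∠T = 56.51° − 176.42° = -119.91°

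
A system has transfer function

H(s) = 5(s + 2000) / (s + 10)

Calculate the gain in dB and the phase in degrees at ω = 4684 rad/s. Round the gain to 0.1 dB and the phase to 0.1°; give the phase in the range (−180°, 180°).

14.7 dB, -23.0°

At s = jω = j4684:
zero (s+2000): 2000 + j4684 → |·| = √(2000²+4684²) = √25939856 ≈ 5093.1, ∠ = arctan(4684/2000) ≈ 66.88°
pole (s+10): 10 + j4684 → |·| = √(10²+4684²) = √21939956 ≈ 4684, ∠ = arctan(4684/10) ≈ 89.88°
|H| = 5 · 5093.1 / 4684 ≈ 5.4367
Gain = 20 log₁₀(5.4367) ≈ 14.71 dB
∠H = 66.88° − 89.88° = -23.00°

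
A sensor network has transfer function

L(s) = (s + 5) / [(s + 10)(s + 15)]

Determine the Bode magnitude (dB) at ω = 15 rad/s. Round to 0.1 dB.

At s = jω = j15:
zero (s+5): 5 + j15 → |·| = √(5²+15²) = √250 ≈ 15.811, ∠ = arctan(15/5) ≈ 71.57°
pole (s+10): 10 + j15 → |·| = √(10²+15²) = √325 ≈ 18.028, ∠ = arctan(15/10) ≈ 56.31°
pole (s+15): 15 + j15 → |·| = √(15²+15²) = √450 ≈ 21.213, ∠ = arctan(15/15) ≈ 45.00°
|L| = 1 · 15.811 / 382.43 ≈ 0.041344
Gain = 20 log₁₀(0.041344) ≈ -27.67 dB

-27.7 dB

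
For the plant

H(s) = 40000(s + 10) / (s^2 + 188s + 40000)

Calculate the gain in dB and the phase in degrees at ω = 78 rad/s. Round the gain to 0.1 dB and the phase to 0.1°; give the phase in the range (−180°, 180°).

38.6 dB, 59.3°

At s = jω = j78:
zero (s+10): 10 + j78 → |·| = √(10²+78²) = √6184 ≈ 78.638, ∠ = arctan(78/10) ≈ 82.69°
quadratic: (j78)² + 188·j78 + 40000 = 33916 + j14664 → |·| ≈ 36950, ∠ ≈ 23.38°
|H| = 40000 · 78.638 / 36950 ≈ 85.129
Gain = 20 log₁₀(85.129) ≈ 38.60 dB
∠H = 82.69° − 23.38° = 59.31°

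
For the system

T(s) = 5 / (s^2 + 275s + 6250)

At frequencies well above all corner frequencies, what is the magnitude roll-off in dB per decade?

Each pole contributes −20 dB/decade at high frequency; each zero contributes +20 dB/decade.
Net: 0 zero(s) − 2 pole(s) → -40 dB/decade.

-40 dB/decade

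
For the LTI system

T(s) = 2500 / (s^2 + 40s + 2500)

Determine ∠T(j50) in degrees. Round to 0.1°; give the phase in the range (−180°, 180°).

At s = jω = j50:
quadratic: (j50)² + 40·j50 + 2500 = 0 + j2000 → |·| ≈ 2000, ∠ ≈ 90.00°
∠T = 0.00° − 90.00° = -90.00°

-90.0°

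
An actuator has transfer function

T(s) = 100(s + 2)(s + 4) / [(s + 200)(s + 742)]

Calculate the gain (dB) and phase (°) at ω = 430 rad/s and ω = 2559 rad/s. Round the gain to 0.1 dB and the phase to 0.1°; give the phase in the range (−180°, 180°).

ω = 430: 33.2 dB, 84.1°; ω = 2559: 39.6 dB, 20.5°

At s = jω = j430:
zero (s+2): 2 + j430 → |·| = √(2²+430²) = √184904 ≈ 430, ∠ = arctan(430/2) ≈ 89.73°
zero (s+4): 4 + j430 → |·| = √(4²+430²) = √184916 ≈ 430.02, ∠ = arctan(430/4) ≈ 89.47°
pole (s+200): 200 + j430 → |·| = √(200²+430²) = √224900 ≈ 474.24, ∠ = arctan(430/200) ≈ 65.06°
pole (s+742): 742 + j430 → |·| = √(742²+430²) = √735464 ≈ 857.59, ∠ = arctan(430/742) ≈ 30.09°
|T| = 100 · 1.8491e+05 / 4.067e+05 ≈ 45.466
Gain = 20 log₁₀(45.466) ≈ 33.15 dB
∠T = 179.20° − 95.15° = 84.05°

At s = jω = j2559:
zero (s+2): 2 + j2559 → |·| = √(2²+2559²) = √6548485 ≈ 2559, ∠ = arctan(2559/2) ≈ 89.96°
zero (s+4): 4 + j2559 → |·| = √(4²+2559²) = √6548497 ≈ 2559, ∠ = arctan(2559/4) ≈ 89.91°
pole (s+200): 200 + j2559 → |·| = √(200²+2559²) = √6588481 ≈ 2566.8, ∠ = arctan(2559/200) ≈ 85.53°
pole (s+742): 742 + j2559 → |·| = √(742²+2559²) = √7099045 ≈ 2664.4, ∠ = arctan(2559/742) ≈ 73.83°
|T| = 100 · 6.5485e+06 / 6.839e+06 ≈ 95.752
Gain = 20 log₁₀(95.752) ≈ 39.62 dB
∠T = 179.87° − 159.36° = 20.51°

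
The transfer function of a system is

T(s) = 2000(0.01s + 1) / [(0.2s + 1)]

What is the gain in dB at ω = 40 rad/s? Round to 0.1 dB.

At ω = 40 rad/s:
zero (1 + j40·0.01) = 1 + j0.4 → |·| ≈ 1.077, ∠ ≈ 21.80°
pole (1 + j40·0.2) = 1 + j8 → |·| ≈ 8.0623, ∠ ≈ 82.87°
|T| = 2000 · 1.077 / (8.0623) ≈ 267.17
Gain = 20 log₁₀(267.17) ≈ 48.54 dB

48.5 dB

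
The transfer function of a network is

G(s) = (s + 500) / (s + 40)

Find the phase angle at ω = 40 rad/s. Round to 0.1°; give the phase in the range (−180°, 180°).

-40.4°

At s = jω = j40:
zero (s+500): 500 + j40 → |·| = √(500²+40²) = √251600 ≈ 501.6, ∠ = arctan(40/500) ≈ 4.57°
pole (s+40): 40 + j40 → |·| = √(40²+40²) = √3200 ≈ 56.569, ∠ = arctan(40/40) ≈ 45.00°
∠G = 4.57° − 45.00° = -40.43°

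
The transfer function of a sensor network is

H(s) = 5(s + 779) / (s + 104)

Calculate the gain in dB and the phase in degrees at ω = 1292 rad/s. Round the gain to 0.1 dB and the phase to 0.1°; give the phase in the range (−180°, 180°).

15.3 dB, -26.5°

At s = jω = j1292:
zero (s+779): 779 + j1292 → |·| = √(779²+1292²) = √2276105 ≈ 1508.7, ∠ = arctan(1292/779) ≈ 58.91°
pole (s+104): 104 + j1292 → |·| = √(104²+1292²) = √1680080 ≈ 1296.2, ∠ = arctan(1292/104) ≈ 85.40°
|H| = 5 · 1508.7 / 1296.2 ≈ 5.8197
Gain = 20 log₁₀(5.8197) ≈ 15.30 dB
∠H = 58.91° − 85.40° = -26.49°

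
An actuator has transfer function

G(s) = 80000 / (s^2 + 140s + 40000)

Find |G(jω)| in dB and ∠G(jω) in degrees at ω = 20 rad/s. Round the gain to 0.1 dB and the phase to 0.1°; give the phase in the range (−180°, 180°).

At s = jω = j20:
quadratic: (j20)² + 140·j20 + 40000 = 39600 + j2800 → |·| ≈ 39699, ∠ ≈ 4.04°
|G| = 80000 / 39699 ≈ 2.0152
Gain = 20 log₁₀(2.0152) ≈ 6.09 dB
∠G = 0.00° − 4.04° = -4.04°

6.1 dB, -4.0°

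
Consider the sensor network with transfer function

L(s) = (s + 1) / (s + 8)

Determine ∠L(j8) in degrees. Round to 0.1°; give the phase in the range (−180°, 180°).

Substitute s = j8:
Numerator: (j8) + 1 = 1 + j8
Denominator: (j8) + 8 = 8 + j8
|N| = √(1² + 8²) ≈ 8.0623, ∠N ≈ 82.87°
|D| = √(8² + 8²) ≈ 11.314, ∠D ≈ 45.00°
∠L = 82.87° − 45.00° = 37.87°

37.9°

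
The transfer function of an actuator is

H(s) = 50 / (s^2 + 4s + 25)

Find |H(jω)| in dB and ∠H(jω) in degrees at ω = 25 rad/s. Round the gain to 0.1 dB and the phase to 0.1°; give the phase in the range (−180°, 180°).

-21.7 dB, -170.5°

At s = jω = j25:
quadratic: (j25)² + 4·j25 + 25 = -600 + j100 → |·| ≈ 608.28, ∠ ≈ 170.54°
|H| = 50 / 608.28 ≈ 0.082199
Gain = 20 log₁₀(0.082199) ≈ -21.70 dB
∠H = 0.00° − 170.54° = -170.54°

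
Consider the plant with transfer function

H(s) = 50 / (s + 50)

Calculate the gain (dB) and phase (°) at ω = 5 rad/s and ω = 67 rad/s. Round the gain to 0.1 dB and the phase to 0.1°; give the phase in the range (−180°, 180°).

Substitute s = j5:
Numerator: 50 = 50 + j0
Denominator: (j5) + 50 = 50 + j5
|N| = √(50² + 0²) ≈ 50, ∠N ≈ 0.00°
|D| = √(50² + 5²) ≈ 50.249, ∠D ≈ 5.71°
|H| = 50 / 50.249 ≈ 0.99504
Gain = 20 log₁₀(0.99504) ≈ -0.04 dB
∠H = 0.00° − 5.71° = -5.71°

Substitute s = j67:
Numerator: 50 = 50 + j0
Denominator: (j67) + 50 = 50 + j67
|N| = √(50² + 0²) ≈ 50, ∠N ≈ 0.00°
|D| = √(50² + 67²) ≈ 83.6, ∠D ≈ 53.27°
|H| = 50 / 83.6 ≈ 0.59809
Gain = 20 log₁₀(0.59809) ≈ -4.46 dB
∠H = 0.00° − 53.27° = -53.27°

ω = 5: -0.0 dB, -5.7°; ω = 67: -4.5 dB, -53.3°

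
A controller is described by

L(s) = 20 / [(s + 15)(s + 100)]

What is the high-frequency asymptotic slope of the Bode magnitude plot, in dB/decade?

Each pole contributes −20 dB/decade at high frequency; each zero contributes +20 dB/decade.
Net: 0 zero(s) − 2 pole(s) → -40 dB/decade.

-40 dB/decade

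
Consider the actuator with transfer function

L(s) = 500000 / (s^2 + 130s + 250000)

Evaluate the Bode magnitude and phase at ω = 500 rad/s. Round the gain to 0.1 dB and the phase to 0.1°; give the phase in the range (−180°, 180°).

17.7 dB, -90.0°

At s = jω = j500:
quadratic: (j500)² + 130·j500 + 250000 = 0 + j65000 → |·| ≈ 65000, ∠ ≈ 90.00°
|L| = 500000 / 65000 ≈ 7.6923
Gain = 20 log₁₀(7.6923) ≈ 17.72 dB
∠L = 0.00° − 90.00° = -90.00°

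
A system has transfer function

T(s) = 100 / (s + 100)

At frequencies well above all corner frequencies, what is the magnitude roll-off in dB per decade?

Each pole contributes −20 dB/decade at high frequency; each zero contributes +20 dB/decade.
Net: 0 zero(s) − 1 pole(s) → -20 dB/decade.

-20 dB/decade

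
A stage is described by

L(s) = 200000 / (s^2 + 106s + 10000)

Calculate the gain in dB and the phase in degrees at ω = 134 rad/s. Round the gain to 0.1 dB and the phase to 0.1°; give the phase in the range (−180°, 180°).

21.8 dB, -119.3°

At s = jω = j134:
quadratic: (j134)² + 106·j134 + 10000 = -7956 + j14204 → |·| ≈ 16280, ∠ ≈ 119.25°
|L| = 200000 / 16280 ≈ 12.285
Gain = 20 log₁₀(12.285) ≈ 21.79 dB
∠L = 0.00° − 119.25° = -119.25°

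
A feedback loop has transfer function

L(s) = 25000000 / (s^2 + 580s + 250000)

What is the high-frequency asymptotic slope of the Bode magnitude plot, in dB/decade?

-40 dB/decade

Each pole contributes −20 dB/decade at high frequency; each zero contributes +20 dB/decade.
Net: 0 zero(s) − 2 pole(s) → -40 dB/decade.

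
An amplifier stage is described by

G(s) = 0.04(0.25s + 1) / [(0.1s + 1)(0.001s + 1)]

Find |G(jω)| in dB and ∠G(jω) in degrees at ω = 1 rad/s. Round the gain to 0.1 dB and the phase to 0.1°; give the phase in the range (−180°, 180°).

At ω = 1 rad/s:
zero (1 + j1·0.25) = 1 + j0.25 → |·| ≈ 1.0308, ∠ ≈ 14.04°
pole (1 + j1·0.1) = 1 + j0.1 → |·| ≈ 1.005, ∠ ≈ 5.71°
pole (1 + j1·0.001) = 1 + j0.001 → |·| ≈ 1, ∠ ≈ 0.06°
|G| = 0.04 · 1.0308 / (1.005 · 1) ≈ 0.041027
Gain = 20 log₁₀(0.041027) ≈ -27.74 dB
∠G = (14.04°) − (5.71° + 0.06°) = 8.27°

-27.7 dB, 8.3°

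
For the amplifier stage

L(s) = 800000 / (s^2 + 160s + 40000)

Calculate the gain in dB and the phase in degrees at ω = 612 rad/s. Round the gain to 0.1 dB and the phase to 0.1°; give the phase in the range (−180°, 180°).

7.2 dB, -163.7°

At s = jω = j612:
quadratic: (j612)² + 160·j612 + 40000 = -334544 + j97920 → |·| ≈ 3.4858e+05, ∠ ≈ 163.69°
|L| = 800000 / 3.4858e+05 ≈ 2.295
Gain = 20 log₁₀(2.295) ≈ 7.22 dB
∠L = 0.00° − 163.69° = -163.69°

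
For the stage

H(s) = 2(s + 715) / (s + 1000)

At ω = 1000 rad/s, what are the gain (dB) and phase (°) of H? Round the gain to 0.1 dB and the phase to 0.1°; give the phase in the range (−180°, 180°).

4.8 dB, 9.4°

At s = jω = j1000:
zero (s+715): 715 + j1000 → |·| = √(715²+1000²) = √1511225 ≈ 1229.3, ∠ = arctan(1000/715) ≈ 54.44°
pole (s+1000): 1000 + j1000 → |·| = √(1000²+1000²) = √2000000 ≈ 1414.2, ∠ = arctan(1000/1000) ≈ 45.00°
|H| = 2 · 1229.3 / 1414.2 ≈ 1.7385
Gain = 20 log₁₀(1.7385) ≈ 4.80 dB
∠H = 54.44° − 45.00° = 9.44°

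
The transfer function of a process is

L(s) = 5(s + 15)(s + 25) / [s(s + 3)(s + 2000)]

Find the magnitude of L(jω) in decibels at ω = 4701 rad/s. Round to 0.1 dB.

-60.2 dB

At s = jω = j4701:
zero (s+15): 15 + j4701 → |·| = √(15²+4701²) = √22099626 ≈ 4701, ∠ = arctan(4701/15) ≈ 89.82°
zero (s+25): 25 + j4701 → |·| = √(25²+4701²) = √22100026 ≈ 4701.1, ∠ = arctan(4701/25) ≈ 89.70°
pole (s+3): 3 + j4701 → |·| = √(3²+4701²) = √22099410 ≈ 4701, ∠ = arctan(4701/3) ≈ 89.96°
pole (s+2000): 2000 + j4701 → |·| = √(2000²+4701²) = √26099401 ≈ 5108.8, ∠ = arctan(4701/2000) ≈ 66.95°
pole at origin: |s| = 4701, ∠ = 90.00° (in denominator)
|L| = 5 · 2.21e+07 / 1.129e+11 ≈ 0.00097874
Gain = 20 log₁₀(0.00097874) ≈ -60.19 dB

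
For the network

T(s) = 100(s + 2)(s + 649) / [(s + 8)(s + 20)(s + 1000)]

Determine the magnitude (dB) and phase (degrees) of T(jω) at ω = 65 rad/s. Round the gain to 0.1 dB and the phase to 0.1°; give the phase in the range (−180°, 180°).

-0.4 dB, -65.6°

At s = jω = j65:
zero (s+2): 2 + j65 → |·| = √(2²+65²) = √4229 ≈ 65.031, ∠ = arctan(65/2) ≈ 88.24°
zero (s+649): 649 + j65 → |·| = √(649²+65²) = √425426 ≈ 652.25, ∠ = arctan(65/649) ≈ 5.72°
pole (s+8): 8 + j65 → |·| = √(8²+65²) = √4289 ≈ 65.49, ∠ = arctan(65/8) ≈ 82.98°
pole (s+20): 20 + j65 → |·| = √(20²+65²) = √4625 ≈ 68.007, ∠ = arctan(65/20) ≈ 72.90°
pole (s+1000): 1000 + j65 → |·| = √(1000²+65²) = √1004225 ≈ 1002.1, ∠ = arctan(65/1000) ≈ 3.72°
|T| = 100 · 42416 / 4.4631e+06 ≈ 0.95037
Gain = 20 log₁₀(0.95037) ≈ -0.44 dB
∠T = 93.96° − 159.60° = -65.64°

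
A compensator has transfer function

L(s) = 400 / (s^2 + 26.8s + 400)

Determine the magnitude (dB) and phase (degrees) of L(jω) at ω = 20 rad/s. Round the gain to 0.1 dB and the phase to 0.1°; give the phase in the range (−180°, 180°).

-2.5 dB, -90.0°

At s = jω = j20:
quadratic: (j20)² + 26.8·j20 + 400 = 0 + j536 → |·| ≈ 536, ∠ ≈ 90.00°
|L| = 400 / 536 ≈ 0.74627
Gain = 20 log₁₀(0.74627) ≈ -2.54 dB
∠L = 0.00° − 90.00° = -90.00°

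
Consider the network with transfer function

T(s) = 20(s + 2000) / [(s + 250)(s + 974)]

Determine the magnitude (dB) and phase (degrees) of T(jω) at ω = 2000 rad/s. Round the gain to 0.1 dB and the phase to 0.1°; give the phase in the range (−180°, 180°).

At s = jω = j2000:
zero (s+2000): 2000 + j2000 → |·| = √(2000²+2000²) = √8000000 ≈ 2828.4, ∠ = arctan(2000/2000) ≈ 45.00°
pole (s+250): 250 + j2000 → |·| = √(250²+2000²) = √4062500 ≈ 2015.6, ∠ = arctan(2000/250) ≈ 82.87°
pole (s+974): 974 + j2000 → |·| = √(974²+2000²) = √4948676 ≈ 2224.6, ∠ = arctan(2000/974) ≈ 64.03°
|T| = 20 · 2828.4 / 4.4839e+06 ≈ 0.012616
Gain = 20 log₁₀(0.012616) ≈ -37.98 dB
∠T = 45.00° − 146.90° = -101.90°

-38.0 dB, -101.9°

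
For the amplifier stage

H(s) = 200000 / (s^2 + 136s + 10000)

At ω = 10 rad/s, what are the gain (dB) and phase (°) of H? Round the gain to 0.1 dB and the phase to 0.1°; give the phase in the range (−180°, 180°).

At s = jω = j10:
quadratic: (j10)² + 136·j10 + 10000 = 9900 + j1360 → |·| ≈ 9993, ∠ ≈ 7.82°
|H| = 200000 / 9993 ≈ 20.014
Gain = 20 log₁₀(20.014) ≈ 26.03 dB
∠H = 0.00° − 7.82° = -7.82°

26.0 dB, -7.8°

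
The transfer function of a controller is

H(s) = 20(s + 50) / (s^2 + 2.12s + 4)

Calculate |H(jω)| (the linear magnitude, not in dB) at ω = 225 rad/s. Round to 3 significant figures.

0.0911

At s = jω = j225:
zero (s+50): 50 + j225 → |·| = √(50²+225²) = √53125 ≈ 230.49, ∠ = arctan(225/50) ≈ 77.47°
quadratic: (j225)² + 2.12·j225 + 4 = -50621 + j477 → |·| ≈ 50623, ∠ ≈ 179.46°
|H| = 20 · 230.49 / 50623 ≈ 0.091061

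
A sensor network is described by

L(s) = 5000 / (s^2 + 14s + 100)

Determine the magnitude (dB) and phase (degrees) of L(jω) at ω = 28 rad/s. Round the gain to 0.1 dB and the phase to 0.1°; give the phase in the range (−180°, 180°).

At s = jω = j28:
quadratic: (j28)² + 14·j28 + 100 = -684 + j392 → |·| ≈ 788.37, ∠ ≈ 150.18°
|L| = 5000 / 788.37 ≈ 6.3422
Gain = 20 log₁₀(6.3422) ≈ 16.04 dB
∠L = 0.00° − 150.18° = -150.18°

16.0 dB, -150.2°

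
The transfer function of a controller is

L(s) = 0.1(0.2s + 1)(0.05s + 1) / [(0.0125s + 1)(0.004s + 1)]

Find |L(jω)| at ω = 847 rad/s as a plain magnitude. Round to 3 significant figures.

19.1

At ω = 847 rad/s:
zero (1 + j847·0.2) = 1 + j169.4 → |·| ≈ 169.4, ∠ ≈ 89.66°
zero (1 + j847·0.05) = 1 + j42.35 → |·| ≈ 42.362, ∠ ≈ 88.65°
pole (1 + j847·0.0125) = 1 + j10.5875 → |·| ≈ 10.635, ∠ ≈ 84.60°
pole (1 + j847·0.004) = 1 + j3.388 → |·| ≈ 3.5325, ∠ ≈ 73.56°
|L| = 0.1 · 169.4 · 42.362 / (10.635 · 3.5325) ≈ 19.102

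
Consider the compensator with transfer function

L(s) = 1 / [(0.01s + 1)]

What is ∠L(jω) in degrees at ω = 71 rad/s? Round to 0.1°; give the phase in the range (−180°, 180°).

At ω = 71 rad/s:
pole (1 + j71·0.01) = 1 + j0.71 → |·| ≈ 1.2264, ∠ ≈ 35.37°
∠L = (0°) − (35.37°) = -35.37°

-35.4°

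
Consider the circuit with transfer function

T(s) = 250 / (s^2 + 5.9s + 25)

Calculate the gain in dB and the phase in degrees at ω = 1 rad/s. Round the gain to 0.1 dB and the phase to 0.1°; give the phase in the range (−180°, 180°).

20.1 dB, -13.8°

At s = jω = j1:
quadratic: (j1)² + 5.9·j1 + 25 = 24 + j5.9 → |·| ≈ 24.715, ∠ ≈ 13.81°
|T| = 250 / 24.715 ≈ 10.115
Gain = 20 log₁₀(10.115) ≈ 20.10 dB
∠T = 0.00° − 13.81° = -13.81°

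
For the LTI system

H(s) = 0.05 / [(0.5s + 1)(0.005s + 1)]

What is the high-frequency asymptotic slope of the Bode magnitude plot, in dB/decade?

-40 dB/decade

Each pole contributes −20 dB/decade at high frequency; each zero contributes +20 dB/decade.
Net: 0 zero(s) − 2 pole(s) → -40 dB/decade.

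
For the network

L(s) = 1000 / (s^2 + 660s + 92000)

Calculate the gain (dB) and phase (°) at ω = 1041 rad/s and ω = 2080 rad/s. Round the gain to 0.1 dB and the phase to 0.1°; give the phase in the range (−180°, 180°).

ω = 1041: -61.6 dB, -145.3°; ω = 2080: -73.0 dB, -162.0°

Substitute s = j1041:
Numerator: 1000 = 1000 + j0
Denominator: (j1041)^2 + 660(j1041) + 92000 = -991681 + j687060
|N| = √(1000² + 0²) ≈ 1000, ∠N ≈ 0.00°
|D| = √(991681² + 687060²) ≈ 1.2064e+06, ∠D ≈ 145.28°
|L| = 1000 / 1.2064e+06 ≈ 0.00082891
Gain = 20 log₁₀(0.00082891) ≈ -61.63 dB
∠L = 0.00° − 145.28° = -145.28°

Substitute s = j2080:
Numerator: 1000 = 1000 + j0
Denominator: (j2080)^2 + 660(j2080) + 92000 = -4234400 + j1372800
|N| = √(1000² + 0²) ≈ 1000, ∠N ≈ 0.00°
|D| = √(4234400² + 1372800²) ≈ 4.4514e+06, ∠D ≈ 162.04°
|L| = 1000 / 4.4514e+06 ≈ 0.00022465
Gain = 20 log₁₀(0.00022465) ≈ -72.97 dB
∠L = 0.00° − 162.04° = -162.04°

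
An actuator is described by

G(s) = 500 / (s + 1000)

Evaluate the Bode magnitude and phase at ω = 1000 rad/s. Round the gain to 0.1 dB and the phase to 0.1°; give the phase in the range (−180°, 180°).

-9.0 dB, -45.0°

Substitute s = j1000:
Numerator: 500 = 500 + j0
Denominator: (j1000) + 1000 = 1000 + j1000
|N| = √(500² + 0²) ≈ 500, ∠N ≈ 0.00°
|D| = √(1000² + 1000²) ≈ 1414.2, ∠D ≈ 45.00°
|G| = 500 / 1414.2 ≈ 0.35356
Gain = 20 log₁₀(0.35356) ≈ -9.03 dB
∠G = 0.00° − 45.00° = -45.00°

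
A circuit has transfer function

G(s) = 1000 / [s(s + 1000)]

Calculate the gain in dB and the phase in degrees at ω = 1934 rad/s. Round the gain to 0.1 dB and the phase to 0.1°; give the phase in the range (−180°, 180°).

-72.5 dB, -152.7°

At s = jω = j1934:
pole (s+1000): 1000 + j1934 → |·| = √(1000²+1934²) = √4740356 ≈ 2177.2, ∠ = arctan(1934/1000) ≈ 62.66°
pole at origin: |s| = 1934, ∠ = 90.00° (in denominator)
|G| = 1000 / 4.2107e+06 ≈ 0.00023749
Gain = 20 log₁₀(0.00023749) ≈ -72.49 dB
∠G = 0.00° − 152.66° = -152.66°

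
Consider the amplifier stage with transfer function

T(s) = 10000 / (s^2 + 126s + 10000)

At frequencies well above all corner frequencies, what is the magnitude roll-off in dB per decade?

Each pole contributes −20 dB/decade at high frequency; each zero contributes +20 dB/decade.
Net: 0 zero(s) − 2 pole(s) → -40 dB/decade.

-40 dB/decade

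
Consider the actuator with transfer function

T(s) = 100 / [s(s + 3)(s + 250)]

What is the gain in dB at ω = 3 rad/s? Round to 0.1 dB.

-30.1 dB

At s = jω = j3:
pole (s+3): 3 + j3 → |·| = √(3²+3²) = √18 ≈ 4.2426, ∠ = arctan(3/3) ≈ 45.00°
pole (s+250): 250 + j3 → |·| = √(250²+3²) = √62509 ≈ 250.02, ∠ = arctan(3/250) ≈ 0.69°
pole at origin: |s| = 3, ∠ = 90.00° (in denominator)
|T| = 100 / 3182.2 ≈ 0.031425
Gain = 20 log₁₀(0.031425) ≈ -30.05 dB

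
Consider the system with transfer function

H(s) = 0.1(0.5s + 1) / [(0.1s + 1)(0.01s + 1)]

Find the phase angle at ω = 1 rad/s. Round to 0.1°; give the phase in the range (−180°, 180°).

20.3°

At ω = 1 rad/s:
zero (1 + j1·0.5) = 1 + j0.5 → |·| ≈ 1.118, ∠ ≈ 26.57°
pole (1 + j1·0.1) = 1 + j0.1 → |·| ≈ 1.005, ∠ ≈ 5.71°
pole (1 + j1·0.01) = 1 + j0.01 → |·| ≈ 1, ∠ ≈ 0.57°
∠H = (26.57°) − (5.71° + 0.57°) = 20.29°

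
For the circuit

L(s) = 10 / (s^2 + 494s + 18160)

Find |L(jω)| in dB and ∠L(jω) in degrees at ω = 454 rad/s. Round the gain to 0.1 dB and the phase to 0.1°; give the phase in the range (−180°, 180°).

-89.3 dB, -130.0°

Substitute s = j454:
Numerator: 10 = 10 + j0
Denominator: (j454)^2 + 494(j454) + 18160 = -187956 + j224276
|N| = √(10² + 0²) ≈ 10, ∠N ≈ 0.00°
|D| = √(187956² + 224276²) ≈ 2.9262e+05, ∠D ≈ 129.96°
|L| = 10 / 2.9262e+05 ≈ 3.4174e-05
Gain = 20 log₁₀(3.4174e-05) ≈ -89.33 dB
∠L = 0.00° − 129.96° = -129.96°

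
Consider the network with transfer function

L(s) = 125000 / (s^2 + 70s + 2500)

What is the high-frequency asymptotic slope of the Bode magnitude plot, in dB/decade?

-40 dB/decade

Each pole contributes −20 dB/decade at high frequency; each zero contributes +20 dB/decade.
Net: 0 zero(s) − 2 pole(s) → -40 dB/decade.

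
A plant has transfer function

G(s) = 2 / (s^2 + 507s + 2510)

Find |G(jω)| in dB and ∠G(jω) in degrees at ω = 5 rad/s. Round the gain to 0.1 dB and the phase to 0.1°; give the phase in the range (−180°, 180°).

Substitute s = j5:
Numerator: 2 = 2 + j0
Denominator: (j5)^2 + 507(j5) + 2510 = 2485 + j2535
|N| = √(2² + 0²) ≈ 2, ∠N ≈ 0.00°
|D| = √(2485² + 2535²) ≈ 3549.9, ∠D ≈ 45.57°
|G| = 2 / 3549.9 ≈ 0.0005634
Gain = 20 log₁₀(0.0005634) ≈ -64.98 dB
∠G = 0.00° − 45.57° = -45.57°

-65.0 dB, -45.6°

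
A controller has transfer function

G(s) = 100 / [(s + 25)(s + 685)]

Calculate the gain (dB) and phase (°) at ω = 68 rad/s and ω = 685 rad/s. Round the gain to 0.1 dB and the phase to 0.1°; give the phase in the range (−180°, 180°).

At s = jω = j68:
pole (s+25): 25 + j68 → |·| = √(25²+68²) = √5249 ≈ 72.45, ∠ = arctan(68/25) ≈ 69.81°
pole (s+685): 685 + j68 → |·| = √(685²+68²) = √473849 ≈ 688.37, ∠ = arctan(68/685) ≈ 5.67°
|G| = 100 / 49872 ≈ 0.0020051
Gain = 20 log₁₀(0.0020051) ≈ -53.96 dB
∠G = 0.00° − 75.48° = -75.48°

At s = jω = j685:
pole (s+25): 25 + j685 → |·| = √(25²+685²) = √469850 ≈ 685.46, ∠ = arctan(685/25) ≈ 87.91°
pole (s+685): 685 + j685 → |·| = √(685²+685²) = √938450 ≈ 968.74, ∠ = arctan(685/685) ≈ 45.00°
|G| = 100 / 6.6403e+05 ≈ 0.0001506
Gain = 20 log₁₀(0.0001506) ≈ -76.44 dB
∠G = 0.00° − 132.91° = -132.91°

ω = 68: -54.0 dB, -75.5°; ω = 685: -76.4 dB, -132.9°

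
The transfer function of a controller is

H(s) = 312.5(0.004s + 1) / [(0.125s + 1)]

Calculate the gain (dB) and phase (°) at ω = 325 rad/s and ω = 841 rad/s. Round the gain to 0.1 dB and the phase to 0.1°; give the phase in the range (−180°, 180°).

ω = 325: 22.0 dB, -36.2°; ω = 841: 20.4 dB, -16.0°

At ω = 325 rad/s:
zero (1 + j325·0.004) = 1 + j1.3 → |·| ≈ 1.6401, ∠ ≈ 52.43°
pole (1 + j325·0.125) = 1 + j40.625 → |·| ≈ 40.637, ∠ ≈ 88.59°
|H| = 312.5 · 1.6401 / (40.637) ≈ 12.612
Gain = 20 log₁₀(12.612) ≈ 22.02 dB
∠H = (52.43°) − (88.59°) = -36.16°

At ω = 841 rad/s:
zero (1 + j841·0.004) = 1 + j3.364 → |·| ≈ 3.5095, ∠ ≈ 73.44°
pole (1 + j841·0.125) = 1 + j105.125 → |·| ≈ 105.13, ∠ ≈ 89.45°
|H| = 312.5 · 3.5095 / (105.13) ≈ 10.432
Gain = 20 log₁₀(10.432) ≈ 20.37 dB
∠H = (73.44°) − (89.45°) = -16.01°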